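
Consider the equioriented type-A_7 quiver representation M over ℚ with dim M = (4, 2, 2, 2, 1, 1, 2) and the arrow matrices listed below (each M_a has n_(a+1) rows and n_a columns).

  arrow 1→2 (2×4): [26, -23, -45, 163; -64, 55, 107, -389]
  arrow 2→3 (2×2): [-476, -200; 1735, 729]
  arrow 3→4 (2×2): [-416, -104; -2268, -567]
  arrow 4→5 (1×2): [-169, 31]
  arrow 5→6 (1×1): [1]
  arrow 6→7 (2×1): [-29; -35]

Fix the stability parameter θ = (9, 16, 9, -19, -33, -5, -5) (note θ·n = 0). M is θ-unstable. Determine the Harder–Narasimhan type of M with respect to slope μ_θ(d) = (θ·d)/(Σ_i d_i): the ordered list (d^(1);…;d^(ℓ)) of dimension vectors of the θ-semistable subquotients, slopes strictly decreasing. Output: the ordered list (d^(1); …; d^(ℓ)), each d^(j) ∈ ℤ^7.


Barcode: M ≅ I[1,1]^2, I[1,3], I[1,7], I[4,4], I[7,7]. HN layers by μ_θ (5 steps, strictly decreasing):
  μ^(1)=25/2; μ^(2)=9; μ^(3)=-4; μ^(4)=-5; μ^(5)=-19

((0, 1, 1, 0, 0, 0, 0); (3, 0, 0, 0, 0, 0, 0); (1, 1, 1, 1, 1, 1, 1); (0, 0, 0, 0, 0, 0, 1); (0, 0, 0, 1, 0, 0, 0))


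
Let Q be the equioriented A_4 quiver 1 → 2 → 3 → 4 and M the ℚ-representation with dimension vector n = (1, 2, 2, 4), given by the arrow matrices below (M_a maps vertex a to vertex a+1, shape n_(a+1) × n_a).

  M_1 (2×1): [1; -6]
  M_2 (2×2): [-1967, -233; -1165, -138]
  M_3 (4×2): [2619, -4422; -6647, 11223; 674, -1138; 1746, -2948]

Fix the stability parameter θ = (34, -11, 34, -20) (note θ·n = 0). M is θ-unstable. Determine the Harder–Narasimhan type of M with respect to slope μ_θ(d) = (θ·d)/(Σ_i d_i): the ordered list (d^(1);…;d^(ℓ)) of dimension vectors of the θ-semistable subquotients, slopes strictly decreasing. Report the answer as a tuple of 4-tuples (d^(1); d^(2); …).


Via rank(M_{q-1}∘⋯∘M_p): M ≅ I[1,4], I[2,4], I[4,4]^2.
μ_θ-semistable layers: μ^(1)=37/4; μ^(2)=7; μ^(3)=-11; μ^(4)=-20

((1, 1, 1, 1); (0, 0, 1, 1); (0, 1, 0, 0); (0, 0, 0, 2))


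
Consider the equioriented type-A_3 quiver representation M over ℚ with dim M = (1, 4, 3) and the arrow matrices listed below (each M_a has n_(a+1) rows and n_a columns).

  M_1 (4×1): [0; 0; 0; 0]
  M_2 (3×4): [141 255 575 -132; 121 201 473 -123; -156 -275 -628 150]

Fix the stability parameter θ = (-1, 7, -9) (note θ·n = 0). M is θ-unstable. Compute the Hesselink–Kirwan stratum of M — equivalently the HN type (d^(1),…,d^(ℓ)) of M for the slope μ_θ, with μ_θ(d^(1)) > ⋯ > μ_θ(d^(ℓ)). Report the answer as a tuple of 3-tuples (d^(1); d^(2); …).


Via rank(M_{q-1}∘⋯∘M_p): M ≅ I[1,1], I[2,2], I[2,3]^3.
μ_θ-semistable layers: μ^(1)=7; μ^(2)=-1

((0, 1, 0); (1, 3, 3))


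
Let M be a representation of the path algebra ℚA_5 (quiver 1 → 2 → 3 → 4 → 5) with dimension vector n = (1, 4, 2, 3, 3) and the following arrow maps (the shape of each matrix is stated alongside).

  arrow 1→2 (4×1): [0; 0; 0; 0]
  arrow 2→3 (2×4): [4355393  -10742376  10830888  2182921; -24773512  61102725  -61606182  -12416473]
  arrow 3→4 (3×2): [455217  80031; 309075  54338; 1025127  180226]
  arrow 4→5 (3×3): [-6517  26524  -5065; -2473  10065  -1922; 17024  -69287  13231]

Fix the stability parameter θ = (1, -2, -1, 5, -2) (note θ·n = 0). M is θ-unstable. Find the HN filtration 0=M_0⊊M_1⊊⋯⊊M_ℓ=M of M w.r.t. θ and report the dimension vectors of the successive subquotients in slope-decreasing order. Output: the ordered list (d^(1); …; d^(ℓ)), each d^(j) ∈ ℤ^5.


Via rank(M_{q-1}∘⋯∘M_p): M ≅ I[1,1], I[2,2]^2, I[2,5]^2, I[4,5].
μ_θ-semistable layers: μ^(1)=3/2; μ^(2)=1; μ^(3)=-1; μ^(4)=-2

((0, 0, 0, 3, 3); (1, 0, 0, 0, 0); (0, 0, 2, 0, 0); (0, 4, 0, 0, 0))


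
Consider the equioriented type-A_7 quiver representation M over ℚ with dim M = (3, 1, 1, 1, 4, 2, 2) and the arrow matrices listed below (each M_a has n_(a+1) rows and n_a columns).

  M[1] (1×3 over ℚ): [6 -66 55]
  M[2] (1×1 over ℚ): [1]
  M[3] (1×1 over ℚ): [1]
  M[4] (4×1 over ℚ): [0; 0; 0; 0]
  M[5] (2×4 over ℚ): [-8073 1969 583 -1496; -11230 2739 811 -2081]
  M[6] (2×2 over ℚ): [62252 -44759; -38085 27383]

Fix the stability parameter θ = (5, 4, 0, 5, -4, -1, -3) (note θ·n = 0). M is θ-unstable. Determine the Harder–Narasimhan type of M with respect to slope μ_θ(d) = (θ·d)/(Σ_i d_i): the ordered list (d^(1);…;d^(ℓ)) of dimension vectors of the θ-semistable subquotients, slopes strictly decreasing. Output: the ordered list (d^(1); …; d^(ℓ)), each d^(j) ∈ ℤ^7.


Barcode: M ≅ I[1,1]^2, I[1,4], I[5,5]^2, I[5,7]^2. HN layers by μ_θ (4 steps, strictly decreasing):
  μ^(1)=5; μ^(2)=3; μ^(3)=-2; μ^(4)=-4

((2, 0, 0, 1, 0, 0, 0); (1, 1, 1, 0, 0, 0, 0); (0, 0, 0, 0, 0, 2, 2); (0, 0, 0, 0, 4, 0, 0))


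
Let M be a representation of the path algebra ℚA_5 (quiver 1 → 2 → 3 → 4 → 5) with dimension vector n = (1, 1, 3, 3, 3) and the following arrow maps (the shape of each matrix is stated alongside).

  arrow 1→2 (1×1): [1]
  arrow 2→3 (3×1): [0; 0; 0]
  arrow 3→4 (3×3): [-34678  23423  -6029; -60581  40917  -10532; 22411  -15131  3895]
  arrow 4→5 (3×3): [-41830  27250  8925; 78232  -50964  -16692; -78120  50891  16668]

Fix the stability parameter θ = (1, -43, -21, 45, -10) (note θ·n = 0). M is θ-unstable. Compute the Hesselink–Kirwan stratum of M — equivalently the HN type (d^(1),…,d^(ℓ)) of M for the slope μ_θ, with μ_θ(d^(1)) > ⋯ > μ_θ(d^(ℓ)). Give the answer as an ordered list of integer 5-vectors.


Barcode: M ≅ I[1,2], I[3,4], I[3,5]^2, I[5,5]. HN layers by μ_θ (4 steps, strictly decreasing):
  μ^(1)=45; μ^(2)=35/2; μ^(3)=-10; μ^(4)=-21

((0, 0, 0, 1, 0); (0, 0, 0, 2, 2); (0, 0, 0, 0, 1); (1, 1, 3, 0, 0))


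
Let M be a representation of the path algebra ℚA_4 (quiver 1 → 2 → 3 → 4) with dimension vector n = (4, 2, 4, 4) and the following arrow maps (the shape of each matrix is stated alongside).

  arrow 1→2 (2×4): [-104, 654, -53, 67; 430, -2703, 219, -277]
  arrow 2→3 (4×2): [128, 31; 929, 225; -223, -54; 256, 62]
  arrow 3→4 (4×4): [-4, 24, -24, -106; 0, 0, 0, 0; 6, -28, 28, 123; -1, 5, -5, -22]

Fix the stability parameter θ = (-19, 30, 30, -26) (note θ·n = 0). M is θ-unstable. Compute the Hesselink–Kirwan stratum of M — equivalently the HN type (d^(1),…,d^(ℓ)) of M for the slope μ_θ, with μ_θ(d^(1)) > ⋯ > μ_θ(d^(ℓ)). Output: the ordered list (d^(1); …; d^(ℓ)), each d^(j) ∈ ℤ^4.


Interval decomposition of M: I[1,1]^2, I[1,3]^2, I[3,4]^2, I[4,4]^2.
HN type (ℓ=4): μ^(1)=30; μ^(2)=2; μ^(3)=-19; μ^(4)=-26

((0, 2, 2, 0); (0, 0, 2, 2); (4, 0, 0, 0); (0, 0, 0, 2))


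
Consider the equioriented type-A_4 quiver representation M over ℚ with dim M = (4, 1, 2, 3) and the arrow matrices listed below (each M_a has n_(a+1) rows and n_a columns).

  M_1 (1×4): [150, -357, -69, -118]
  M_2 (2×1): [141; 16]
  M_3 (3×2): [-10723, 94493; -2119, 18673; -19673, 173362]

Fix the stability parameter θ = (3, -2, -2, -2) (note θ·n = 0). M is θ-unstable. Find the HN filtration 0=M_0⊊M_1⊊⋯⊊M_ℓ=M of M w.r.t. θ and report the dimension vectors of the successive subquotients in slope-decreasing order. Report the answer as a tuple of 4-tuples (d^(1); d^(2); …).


Interval decomposition of M: I[1,1]^3, I[1,4], I[3,4], I[4,4].
HN type (ℓ=3): μ^(1)=3; μ^(2)=-3/4; μ^(3)=-2

((3, 0, 0, 0); (1, 1, 1, 1); (0, 0, 1, 2))


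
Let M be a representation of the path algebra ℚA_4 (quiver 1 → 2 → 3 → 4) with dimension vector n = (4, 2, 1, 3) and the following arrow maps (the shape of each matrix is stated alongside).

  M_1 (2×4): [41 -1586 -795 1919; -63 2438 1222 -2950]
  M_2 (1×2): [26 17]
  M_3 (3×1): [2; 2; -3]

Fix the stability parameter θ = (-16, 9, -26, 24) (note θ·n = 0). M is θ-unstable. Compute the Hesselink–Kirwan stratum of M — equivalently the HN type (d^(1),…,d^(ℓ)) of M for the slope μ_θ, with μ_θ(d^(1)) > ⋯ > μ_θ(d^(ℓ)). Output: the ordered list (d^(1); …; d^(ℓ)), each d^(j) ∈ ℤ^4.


Interval decomposition of M: I[1,1]^2, I[1,2], I[1,4], I[4,4]^2.
HN type (ℓ=4): μ^(1)=24; μ^(2)=9; μ^(3)=-17/2; μ^(4)=-16

((0, 0, 0, 3); (0, 1, 0, 0); (0, 1, 1, 0); (4, 0, 0, 0))


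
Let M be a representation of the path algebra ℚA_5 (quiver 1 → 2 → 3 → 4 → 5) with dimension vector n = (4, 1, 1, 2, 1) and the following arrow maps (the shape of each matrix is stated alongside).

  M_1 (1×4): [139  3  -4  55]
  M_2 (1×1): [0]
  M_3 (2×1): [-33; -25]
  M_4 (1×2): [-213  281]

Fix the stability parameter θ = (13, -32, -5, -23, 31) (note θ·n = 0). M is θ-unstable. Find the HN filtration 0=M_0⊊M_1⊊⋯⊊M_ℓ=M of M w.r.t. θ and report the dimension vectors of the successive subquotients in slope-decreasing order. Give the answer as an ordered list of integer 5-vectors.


Barcode: M ≅ I[1,1]^3, I[1,2], I[3,5], I[4,4]. HN layers by μ_θ (5 steps, strictly decreasing):
  μ^(1)=31; μ^(2)=13; μ^(3)=-19/2; μ^(4)=-14; μ^(5)=-23

((0, 0, 0, 0, 1); (3, 0, 0, 0, 0); (1, 1, 0, 0, 0); (0, 0, 1, 1, 0); (0, 0, 0, 1, 0))


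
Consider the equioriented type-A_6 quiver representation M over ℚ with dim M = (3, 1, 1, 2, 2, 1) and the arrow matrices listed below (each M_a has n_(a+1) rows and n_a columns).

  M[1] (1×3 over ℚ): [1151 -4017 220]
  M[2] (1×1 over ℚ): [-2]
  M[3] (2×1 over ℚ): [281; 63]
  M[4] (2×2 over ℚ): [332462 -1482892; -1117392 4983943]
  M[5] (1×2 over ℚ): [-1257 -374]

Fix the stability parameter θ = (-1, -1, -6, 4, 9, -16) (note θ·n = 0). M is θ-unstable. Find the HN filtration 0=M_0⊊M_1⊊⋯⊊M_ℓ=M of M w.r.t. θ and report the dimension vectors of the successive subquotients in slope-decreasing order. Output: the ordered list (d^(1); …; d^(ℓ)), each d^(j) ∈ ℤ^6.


Via rank(M_{q-1}∘⋯∘M_p): M ≅ I[1,1]^2, I[1,5], I[4,6].
μ_θ-semistable layers: μ^(1)=9; μ^(2)=4; μ^(3)=-1; μ^(4)=-8/3

((0, 0, 0, 0, 1, 0); (0, 0, 0, 1, 0, 0); (2, 0, 0, 1, 1, 1); (1, 1, 1, 0, 0, 0))


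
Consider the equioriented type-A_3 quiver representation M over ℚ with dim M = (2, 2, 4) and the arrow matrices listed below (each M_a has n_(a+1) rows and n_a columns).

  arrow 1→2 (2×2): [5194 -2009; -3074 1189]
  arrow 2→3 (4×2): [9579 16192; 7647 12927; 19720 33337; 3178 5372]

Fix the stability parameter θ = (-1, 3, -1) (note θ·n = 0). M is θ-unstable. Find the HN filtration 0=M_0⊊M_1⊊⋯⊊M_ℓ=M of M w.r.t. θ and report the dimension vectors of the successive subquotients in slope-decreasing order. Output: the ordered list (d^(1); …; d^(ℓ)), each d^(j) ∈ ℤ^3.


Via rank(M_{q-1}∘⋯∘M_p): M ≅ I[1,1], I[1,3], I[2,3], I[3,3]^2.
μ_θ-semistable layers: μ^(1)=1; μ^(2)=-1

((0, 2, 2); (2, 0, 2))


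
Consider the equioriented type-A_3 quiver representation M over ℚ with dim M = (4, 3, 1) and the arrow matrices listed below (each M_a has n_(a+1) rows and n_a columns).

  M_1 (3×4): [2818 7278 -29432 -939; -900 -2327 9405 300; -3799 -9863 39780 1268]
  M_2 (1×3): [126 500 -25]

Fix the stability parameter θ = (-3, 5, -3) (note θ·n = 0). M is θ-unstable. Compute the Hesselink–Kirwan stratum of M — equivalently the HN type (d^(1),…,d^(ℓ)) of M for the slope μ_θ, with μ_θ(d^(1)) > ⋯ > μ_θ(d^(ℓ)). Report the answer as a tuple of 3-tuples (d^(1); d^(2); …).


Barcode: M ≅ I[1,1], I[1,2]^2, I[1,3]. HN layers by μ_θ (3 steps, strictly decreasing):
  μ^(1)=5; μ^(2)=1; μ^(3)=-3

((0, 2, 0); (0, 1, 1); (4, 0, 0))


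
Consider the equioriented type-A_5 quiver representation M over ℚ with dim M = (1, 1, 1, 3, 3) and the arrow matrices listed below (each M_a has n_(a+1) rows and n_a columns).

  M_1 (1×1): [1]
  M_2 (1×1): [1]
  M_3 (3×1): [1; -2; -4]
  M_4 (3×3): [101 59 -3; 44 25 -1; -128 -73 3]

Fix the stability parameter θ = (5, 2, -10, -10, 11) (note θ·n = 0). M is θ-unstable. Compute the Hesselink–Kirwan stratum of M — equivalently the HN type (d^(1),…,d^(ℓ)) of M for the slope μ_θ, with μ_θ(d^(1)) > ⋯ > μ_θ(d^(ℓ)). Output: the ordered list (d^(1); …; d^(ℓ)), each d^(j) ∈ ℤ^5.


Barcode: M ≅ I[1,5], I[4,5]^2. HN layers by μ_θ (3 steps, strictly decreasing):
  μ^(1)=11; μ^(2)=-13/4; μ^(3)=-10

((0, 0, 0, 0, 3); (1, 1, 1, 1, 0); (0, 0, 0, 2, 0))


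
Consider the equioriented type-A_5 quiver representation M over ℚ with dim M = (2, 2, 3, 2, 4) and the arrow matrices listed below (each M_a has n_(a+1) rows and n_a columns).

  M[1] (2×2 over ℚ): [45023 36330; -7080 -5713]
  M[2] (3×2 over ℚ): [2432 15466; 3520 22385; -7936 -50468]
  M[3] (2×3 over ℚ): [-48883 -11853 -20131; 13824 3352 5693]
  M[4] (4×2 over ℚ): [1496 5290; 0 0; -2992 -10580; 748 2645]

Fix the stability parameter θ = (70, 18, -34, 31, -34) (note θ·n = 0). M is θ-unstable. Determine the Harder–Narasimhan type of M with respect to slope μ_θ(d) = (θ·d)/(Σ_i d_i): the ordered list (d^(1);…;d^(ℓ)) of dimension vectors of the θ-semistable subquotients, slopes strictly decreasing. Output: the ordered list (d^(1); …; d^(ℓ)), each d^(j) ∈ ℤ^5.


Via rank(M_{q-1}∘⋯∘M_p): M ≅ I[1,2], I[1,4], I[3,3], I[3,5], I[5,5]^3.
μ_θ-semistable layers: μ^(1)=44; μ^(2)=31; μ^(3)=18; μ^(4)=-3/2; μ^(5)=-34

((1, 1, 0, 0, 0); (0, 0, 0, 1, 0); (1, 1, 1, 0, 0); (0, 0, 0, 1, 1); (0, 0, 2, 0, 3))


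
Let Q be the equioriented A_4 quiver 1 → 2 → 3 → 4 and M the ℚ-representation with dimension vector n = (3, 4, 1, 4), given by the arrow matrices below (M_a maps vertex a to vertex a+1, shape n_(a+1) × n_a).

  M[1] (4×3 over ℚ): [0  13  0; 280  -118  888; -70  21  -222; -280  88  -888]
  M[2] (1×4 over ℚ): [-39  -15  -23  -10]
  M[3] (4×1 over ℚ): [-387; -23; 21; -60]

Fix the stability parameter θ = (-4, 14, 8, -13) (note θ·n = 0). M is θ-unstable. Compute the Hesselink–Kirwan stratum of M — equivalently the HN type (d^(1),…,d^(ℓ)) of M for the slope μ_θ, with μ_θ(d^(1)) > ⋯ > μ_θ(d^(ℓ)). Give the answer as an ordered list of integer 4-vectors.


Via rank(M_{q-1}∘⋯∘M_p): M ≅ I[1,1], I[1,2], I[1,4], I[2,2]^2, I[4,4]^3.
μ_θ-semistable layers: μ^(1)=14; μ^(2)=3; μ^(3)=-4; μ^(4)=-13

((0, 3, 0, 0); (0, 1, 1, 1); (3, 0, 0, 0); (0, 0, 0, 3))


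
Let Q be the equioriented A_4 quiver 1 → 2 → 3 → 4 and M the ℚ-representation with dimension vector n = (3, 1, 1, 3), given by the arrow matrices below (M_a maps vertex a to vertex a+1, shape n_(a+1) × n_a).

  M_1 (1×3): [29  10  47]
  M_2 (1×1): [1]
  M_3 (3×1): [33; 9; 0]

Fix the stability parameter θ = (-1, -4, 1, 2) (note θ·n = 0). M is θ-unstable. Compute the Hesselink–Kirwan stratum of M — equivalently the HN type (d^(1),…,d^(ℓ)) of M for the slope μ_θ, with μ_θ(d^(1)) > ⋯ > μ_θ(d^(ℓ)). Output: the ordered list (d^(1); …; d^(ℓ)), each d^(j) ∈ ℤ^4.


Interval decomposition of M: I[1,1]^2, I[1,4], I[4,4]^2.
HN type (ℓ=4): μ^(1)=2; μ^(2)=1; μ^(3)=-1; μ^(4)=-5/2

((0, 0, 0, 3); (0, 0, 1, 0); (2, 0, 0, 0); (1, 1, 0, 0))


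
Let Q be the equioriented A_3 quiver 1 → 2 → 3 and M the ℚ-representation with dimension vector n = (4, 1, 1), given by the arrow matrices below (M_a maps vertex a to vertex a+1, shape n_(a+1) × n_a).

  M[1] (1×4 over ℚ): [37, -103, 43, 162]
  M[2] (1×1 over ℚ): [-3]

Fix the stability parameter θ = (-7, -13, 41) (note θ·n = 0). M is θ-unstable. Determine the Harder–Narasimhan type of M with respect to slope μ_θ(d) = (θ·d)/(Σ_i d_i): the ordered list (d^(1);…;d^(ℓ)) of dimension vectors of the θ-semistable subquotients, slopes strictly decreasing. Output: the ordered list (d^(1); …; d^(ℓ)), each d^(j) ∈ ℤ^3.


Via rank(M_{q-1}∘⋯∘M_p): M ≅ I[1,1]^3, I[1,3].
μ_θ-semistable layers: μ^(1)=41; μ^(2)=-7; μ^(3)=-10

((0, 0, 1); (3, 0, 0); (1, 1, 0))


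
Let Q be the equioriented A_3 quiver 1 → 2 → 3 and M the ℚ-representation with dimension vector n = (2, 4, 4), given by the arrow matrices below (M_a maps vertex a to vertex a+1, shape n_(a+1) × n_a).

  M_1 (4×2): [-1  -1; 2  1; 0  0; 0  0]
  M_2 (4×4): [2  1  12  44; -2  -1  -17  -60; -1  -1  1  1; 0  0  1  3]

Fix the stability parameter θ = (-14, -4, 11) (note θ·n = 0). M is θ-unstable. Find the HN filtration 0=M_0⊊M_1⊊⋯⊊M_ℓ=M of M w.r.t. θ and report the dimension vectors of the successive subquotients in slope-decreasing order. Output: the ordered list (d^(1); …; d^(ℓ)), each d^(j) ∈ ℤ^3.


Barcode: M ≅ I[1,3]^2, I[2,3]^2. HN layers by μ_θ (3 steps, strictly decreasing):
  μ^(1)=11; μ^(2)=-4; μ^(3)=-14

((0, 0, 4); (0, 4, 0); (2, 0, 0))


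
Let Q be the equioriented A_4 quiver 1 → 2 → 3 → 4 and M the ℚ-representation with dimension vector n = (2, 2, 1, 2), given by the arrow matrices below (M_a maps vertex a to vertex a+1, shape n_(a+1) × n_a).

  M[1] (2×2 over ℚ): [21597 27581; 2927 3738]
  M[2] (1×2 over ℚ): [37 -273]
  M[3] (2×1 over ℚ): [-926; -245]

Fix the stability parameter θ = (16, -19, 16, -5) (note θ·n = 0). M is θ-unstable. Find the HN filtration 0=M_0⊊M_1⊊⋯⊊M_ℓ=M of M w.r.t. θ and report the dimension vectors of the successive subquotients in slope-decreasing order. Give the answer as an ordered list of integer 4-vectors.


Via rank(M_{q-1}∘⋯∘M_p): M ≅ I[1,2], I[1,4], I[4,4].
μ_θ-semistable layers: μ^(1)=11/2; μ^(2)=-3/2; μ^(3)=-5

((0, 0, 1, 1); (2, 2, 0, 0); (0, 0, 0, 1))


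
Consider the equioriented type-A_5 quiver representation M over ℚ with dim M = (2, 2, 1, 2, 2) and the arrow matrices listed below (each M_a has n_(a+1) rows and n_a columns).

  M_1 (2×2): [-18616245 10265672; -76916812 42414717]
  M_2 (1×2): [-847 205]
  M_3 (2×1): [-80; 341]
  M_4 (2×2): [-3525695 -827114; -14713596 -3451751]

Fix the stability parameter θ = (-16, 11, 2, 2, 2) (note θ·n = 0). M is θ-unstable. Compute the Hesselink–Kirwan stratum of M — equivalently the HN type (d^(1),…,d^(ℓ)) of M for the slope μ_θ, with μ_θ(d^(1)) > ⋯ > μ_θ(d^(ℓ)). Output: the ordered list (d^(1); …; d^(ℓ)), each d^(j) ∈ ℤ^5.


Barcode: M ≅ I[1,2], I[1,5], I[4,5]. HN layers by μ_θ (4 steps, strictly decreasing):
  μ^(1)=11; μ^(2)=17/4; μ^(3)=2; μ^(4)=-16

((0, 1, 0, 0, 0); (0, 1, 1, 1, 1); (0, 0, 0, 1, 1); (2, 0, 0, 0, 0))


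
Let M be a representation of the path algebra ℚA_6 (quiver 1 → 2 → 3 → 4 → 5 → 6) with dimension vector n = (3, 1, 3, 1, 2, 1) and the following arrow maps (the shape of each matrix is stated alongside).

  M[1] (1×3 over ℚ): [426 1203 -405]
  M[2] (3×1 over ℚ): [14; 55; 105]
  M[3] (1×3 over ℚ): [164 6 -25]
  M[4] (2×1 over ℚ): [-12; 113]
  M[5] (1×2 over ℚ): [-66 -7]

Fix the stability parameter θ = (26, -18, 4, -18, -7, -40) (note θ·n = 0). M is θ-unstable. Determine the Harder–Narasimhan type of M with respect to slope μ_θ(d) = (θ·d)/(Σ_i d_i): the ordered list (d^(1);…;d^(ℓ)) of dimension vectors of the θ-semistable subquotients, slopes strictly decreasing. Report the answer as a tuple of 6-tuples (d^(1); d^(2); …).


Interval decomposition of M: I[1,1]^2, I[1,6], I[3,3]^2, I[5,5].
HN type (ℓ=4): μ^(1)=26; μ^(2)=4; μ^(3)=-7; μ^(4)=-53/6

((2, 0, 0, 0, 0, 0); (0, 0, 2, 0, 0, 0); (0, 0, 0, 0, 1, 0); (1, 1, 1, 1, 1, 1))


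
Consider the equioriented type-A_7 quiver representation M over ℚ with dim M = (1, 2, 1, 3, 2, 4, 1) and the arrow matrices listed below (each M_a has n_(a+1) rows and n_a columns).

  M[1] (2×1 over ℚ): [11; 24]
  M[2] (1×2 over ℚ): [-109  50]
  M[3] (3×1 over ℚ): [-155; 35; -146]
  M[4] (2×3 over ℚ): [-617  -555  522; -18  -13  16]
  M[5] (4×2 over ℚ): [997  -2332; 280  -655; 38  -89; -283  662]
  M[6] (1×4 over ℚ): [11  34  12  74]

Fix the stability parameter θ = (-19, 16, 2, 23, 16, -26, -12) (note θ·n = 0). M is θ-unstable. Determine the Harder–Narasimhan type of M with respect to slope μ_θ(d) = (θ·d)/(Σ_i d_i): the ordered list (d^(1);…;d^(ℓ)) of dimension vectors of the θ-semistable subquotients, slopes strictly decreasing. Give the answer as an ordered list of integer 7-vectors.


Interval decomposition of M: I[1,6], I[2,2], I[4,4], I[4,7], I[6,6]^2.
HN type (ℓ=6): μ^(1)=23; μ^(2)=16; μ^(3)=31/5; μ^(4)=1/4; μ^(5)=-19; μ^(6)=-26

((0, 0, 0, 1, 0, 0, 0); (0, 1, 0, 0, 0, 0, 0); (0, 1, 1, 1, 1, 1, 0); (0, 0, 0, 1, 1, 1, 1); (1, 0, 0, 0, 0, 0, 0); (0, 0, 0, 0, 0, 2, 0))


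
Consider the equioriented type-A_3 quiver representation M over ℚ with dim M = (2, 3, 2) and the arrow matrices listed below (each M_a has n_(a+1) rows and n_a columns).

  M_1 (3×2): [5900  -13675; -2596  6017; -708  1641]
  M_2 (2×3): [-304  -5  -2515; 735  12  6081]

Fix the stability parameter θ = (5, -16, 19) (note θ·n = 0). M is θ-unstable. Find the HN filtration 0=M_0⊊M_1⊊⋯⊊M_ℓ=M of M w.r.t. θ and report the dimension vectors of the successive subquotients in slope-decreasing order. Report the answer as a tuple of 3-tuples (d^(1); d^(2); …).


Barcode: M ≅ I[1,1], I[1,2], I[2,3]^2. HN layers by μ_θ (4 steps, strictly decreasing):
  μ^(1)=19; μ^(2)=5; μ^(3)=-11/2; μ^(4)=-16

((0, 0, 2); (1, 0, 0); (1, 1, 0); (0, 2, 0))


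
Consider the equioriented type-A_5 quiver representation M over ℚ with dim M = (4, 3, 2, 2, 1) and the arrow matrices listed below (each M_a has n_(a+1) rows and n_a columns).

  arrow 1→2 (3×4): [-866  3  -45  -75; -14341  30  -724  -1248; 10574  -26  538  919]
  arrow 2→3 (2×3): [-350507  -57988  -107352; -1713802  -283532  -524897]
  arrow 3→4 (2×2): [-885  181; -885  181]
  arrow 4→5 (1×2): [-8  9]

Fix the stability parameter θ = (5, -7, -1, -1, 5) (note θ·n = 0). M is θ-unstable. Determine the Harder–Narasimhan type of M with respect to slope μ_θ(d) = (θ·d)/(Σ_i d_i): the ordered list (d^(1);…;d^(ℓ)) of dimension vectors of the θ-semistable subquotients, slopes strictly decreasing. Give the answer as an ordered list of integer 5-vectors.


Via rank(M_{q-1}∘⋯∘M_p): M ≅ I[1,1], I[1,2], I[1,3], I[1,5], I[4,4].
μ_θ-semistable layers: μ^(1)=5; μ^(2)=-1

((1, 0, 0, 0, 1); (3, 3, 2, 2, 0))


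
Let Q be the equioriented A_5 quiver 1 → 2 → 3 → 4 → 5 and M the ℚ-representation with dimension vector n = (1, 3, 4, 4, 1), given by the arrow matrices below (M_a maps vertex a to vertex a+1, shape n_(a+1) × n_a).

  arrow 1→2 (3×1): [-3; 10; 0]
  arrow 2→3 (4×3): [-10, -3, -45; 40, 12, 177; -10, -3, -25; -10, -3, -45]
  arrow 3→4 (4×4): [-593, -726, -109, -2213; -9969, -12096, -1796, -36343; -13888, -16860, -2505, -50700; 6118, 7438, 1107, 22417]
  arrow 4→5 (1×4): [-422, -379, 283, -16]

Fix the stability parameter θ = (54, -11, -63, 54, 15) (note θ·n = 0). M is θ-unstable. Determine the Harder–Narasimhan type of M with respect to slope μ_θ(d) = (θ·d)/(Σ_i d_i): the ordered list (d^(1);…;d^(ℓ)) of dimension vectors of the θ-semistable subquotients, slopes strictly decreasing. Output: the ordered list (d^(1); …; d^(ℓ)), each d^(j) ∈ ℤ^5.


Barcode: M ≅ I[1,2], I[2,4], I[2,5], I[3,4]^2. HN layers by μ_θ (5 steps, strictly decreasing):
  μ^(1)=54; μ^(2)=69/2; μ^(3)=43/2; μ^(4)=-37; μ^(5)=-63

((0, 0, 0, 3, 0); (0, 0, 0, 1, 1); (1, 1, 0, 0, 0); (0, 2, 2, 0, 0); (0, 0, 2, 0, 0))


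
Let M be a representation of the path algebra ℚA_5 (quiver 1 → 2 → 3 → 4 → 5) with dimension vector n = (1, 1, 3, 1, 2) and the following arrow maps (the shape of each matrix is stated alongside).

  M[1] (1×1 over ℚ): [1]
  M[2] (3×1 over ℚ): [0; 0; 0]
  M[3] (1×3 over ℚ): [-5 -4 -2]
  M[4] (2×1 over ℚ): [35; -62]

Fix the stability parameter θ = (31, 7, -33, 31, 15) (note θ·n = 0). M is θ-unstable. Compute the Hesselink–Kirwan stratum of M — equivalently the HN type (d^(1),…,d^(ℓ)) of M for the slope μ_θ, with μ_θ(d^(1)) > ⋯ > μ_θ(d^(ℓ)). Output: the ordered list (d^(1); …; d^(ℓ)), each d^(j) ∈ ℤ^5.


Via rank(M_{q-1}∘⋯∘M_p): M ≅ I[1,2], I[3,3]^2, I[3,5], I[5,5].
μ_θ-semistable layers: μ^(1)=23; μ^(2)=19; μ^(3)=15; μ^(4)=-33

((0, 0, 0, 1, 1); (1, 1, 0, 0, 0); (0, 0, 0, 0, 1); (0, 0, 3, 0, 0))


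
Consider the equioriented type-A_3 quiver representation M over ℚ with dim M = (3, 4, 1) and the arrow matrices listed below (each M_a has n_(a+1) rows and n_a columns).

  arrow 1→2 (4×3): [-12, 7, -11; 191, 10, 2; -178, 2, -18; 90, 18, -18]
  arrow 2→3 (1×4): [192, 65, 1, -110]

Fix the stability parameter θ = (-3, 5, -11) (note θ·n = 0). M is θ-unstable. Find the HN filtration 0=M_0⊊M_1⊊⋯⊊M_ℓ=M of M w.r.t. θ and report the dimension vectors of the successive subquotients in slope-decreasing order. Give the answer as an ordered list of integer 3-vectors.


Barcode: M ≅ I[1,1], I[1,2], I[1,3], I[2,2]^2. HN layers by μ_θ (2 steps, strictly decreasing):
  μ^(1)=5; μ^(2)=-3

((0, 3, 0); (3, 1, 1))


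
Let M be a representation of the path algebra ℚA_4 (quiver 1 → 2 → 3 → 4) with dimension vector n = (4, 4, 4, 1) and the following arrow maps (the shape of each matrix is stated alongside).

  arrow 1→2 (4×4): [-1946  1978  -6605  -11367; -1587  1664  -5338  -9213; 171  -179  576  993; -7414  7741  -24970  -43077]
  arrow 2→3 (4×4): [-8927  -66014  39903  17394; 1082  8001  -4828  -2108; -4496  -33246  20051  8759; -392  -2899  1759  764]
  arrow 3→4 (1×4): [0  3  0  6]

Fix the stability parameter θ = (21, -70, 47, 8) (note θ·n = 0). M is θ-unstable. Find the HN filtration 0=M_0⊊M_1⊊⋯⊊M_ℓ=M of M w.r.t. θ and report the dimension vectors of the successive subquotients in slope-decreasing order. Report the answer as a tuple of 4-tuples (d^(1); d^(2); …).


Via rank(M_{q-1}∘⋯∘M_p): M ≅ I[1,3]^3, I[1,4].
μ_θ-semistable layers: μ^(1)=47; μ^(2)=55/2; μ^(3)=-49/2

((0, 0, 3, 0); (0, 0, 1, 1); (4, 4, 0, 0))


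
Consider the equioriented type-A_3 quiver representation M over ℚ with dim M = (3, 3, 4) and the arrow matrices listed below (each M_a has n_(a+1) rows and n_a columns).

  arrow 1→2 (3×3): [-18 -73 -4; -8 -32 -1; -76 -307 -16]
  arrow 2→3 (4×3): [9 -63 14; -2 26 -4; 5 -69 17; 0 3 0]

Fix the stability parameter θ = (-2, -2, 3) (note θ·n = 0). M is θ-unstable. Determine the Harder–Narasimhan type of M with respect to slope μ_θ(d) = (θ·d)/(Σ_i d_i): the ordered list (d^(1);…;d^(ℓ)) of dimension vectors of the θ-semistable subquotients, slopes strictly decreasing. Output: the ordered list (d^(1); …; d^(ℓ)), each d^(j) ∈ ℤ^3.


Barcode: M ≅ I[1,3]^3, I[3,3]. HN layers by μ_θ (2 steps, strictly decreasing):
  μ^(1)=3; μ^(2)=-2

((0, 0, 4); (3, 3, 0))


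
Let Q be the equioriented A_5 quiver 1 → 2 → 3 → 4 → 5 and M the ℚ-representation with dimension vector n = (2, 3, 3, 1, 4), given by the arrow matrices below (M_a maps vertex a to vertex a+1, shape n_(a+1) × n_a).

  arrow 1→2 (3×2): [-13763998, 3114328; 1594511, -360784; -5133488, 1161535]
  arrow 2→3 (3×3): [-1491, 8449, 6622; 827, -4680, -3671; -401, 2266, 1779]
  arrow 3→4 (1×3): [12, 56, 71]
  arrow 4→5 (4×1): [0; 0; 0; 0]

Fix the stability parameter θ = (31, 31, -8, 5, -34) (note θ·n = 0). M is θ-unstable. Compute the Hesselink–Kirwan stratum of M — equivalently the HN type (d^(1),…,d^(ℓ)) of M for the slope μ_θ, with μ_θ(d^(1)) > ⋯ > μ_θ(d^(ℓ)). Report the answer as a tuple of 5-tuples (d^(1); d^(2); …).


Barcode: M ≅ I[1,3], I[1,4], I[2,2], I[3,3], I[5,5]^4. HN layers by μ_θ (5 steps, strictly decreasing):
  μ^(1)=31; μ^(2)=18; μ^(3)=59/4; μ^(4)=-8; μ^(5)=-34

((0, 1, 0, 0, 0); (1, 1, 1, 0, 0); (1, 1, 1, 1, 0); (0, 0, 1, 0, 0); (0, 0, 0, 0, 4))


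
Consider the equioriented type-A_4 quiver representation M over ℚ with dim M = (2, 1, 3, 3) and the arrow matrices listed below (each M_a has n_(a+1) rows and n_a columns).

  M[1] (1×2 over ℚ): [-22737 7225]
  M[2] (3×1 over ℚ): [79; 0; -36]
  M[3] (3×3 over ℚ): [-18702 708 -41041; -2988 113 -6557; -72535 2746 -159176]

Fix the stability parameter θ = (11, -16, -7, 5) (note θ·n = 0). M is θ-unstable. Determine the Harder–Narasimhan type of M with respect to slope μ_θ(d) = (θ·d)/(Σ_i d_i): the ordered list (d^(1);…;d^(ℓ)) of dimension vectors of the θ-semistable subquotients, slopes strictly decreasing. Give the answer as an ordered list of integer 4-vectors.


Interval decomposition of M: I[1,1], I[1,4], I[3,4]^2.
HN type (ℓ=4): μ^(1)=11; μ^(2)=5; μ^(3)=-4; μ^(4)=-7

((1, 0, 0, 0); (0, 0, 0, 3); (1, 1, 1, 0); (0, 0, 2, 0))


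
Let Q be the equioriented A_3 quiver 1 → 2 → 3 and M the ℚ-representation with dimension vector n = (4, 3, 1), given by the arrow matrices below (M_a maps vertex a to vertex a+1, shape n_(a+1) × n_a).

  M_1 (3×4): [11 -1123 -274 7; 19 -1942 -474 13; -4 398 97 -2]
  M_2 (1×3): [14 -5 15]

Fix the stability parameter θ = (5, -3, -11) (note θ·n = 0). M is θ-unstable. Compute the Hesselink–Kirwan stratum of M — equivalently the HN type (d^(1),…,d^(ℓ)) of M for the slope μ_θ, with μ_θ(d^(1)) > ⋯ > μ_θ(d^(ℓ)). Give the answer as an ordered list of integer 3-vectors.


Interval decomposition of M: I[1,1], I[1,2]^2, I[1,3].
HN type (ℓ=3): μ^(1)=5; μ^(2)=1; μ^(3)=-3

((1, 0, 0); (2, 2, 0); (1, 1, 1))


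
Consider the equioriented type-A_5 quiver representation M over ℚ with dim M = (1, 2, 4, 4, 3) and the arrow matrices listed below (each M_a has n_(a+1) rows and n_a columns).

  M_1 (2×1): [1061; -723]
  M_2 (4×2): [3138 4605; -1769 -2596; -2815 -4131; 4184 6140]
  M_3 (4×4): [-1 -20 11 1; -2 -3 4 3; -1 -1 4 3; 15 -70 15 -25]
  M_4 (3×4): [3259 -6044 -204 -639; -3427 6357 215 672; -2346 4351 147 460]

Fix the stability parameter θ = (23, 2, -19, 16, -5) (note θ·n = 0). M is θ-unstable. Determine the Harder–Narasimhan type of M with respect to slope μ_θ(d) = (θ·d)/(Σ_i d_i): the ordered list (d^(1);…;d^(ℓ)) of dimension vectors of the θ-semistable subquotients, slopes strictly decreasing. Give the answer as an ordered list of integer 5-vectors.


Barcode: M ≅ I[1,5], I[2,5], I[3,3], I[3,5], I[4,4]. HN layers by μ_θ (5 steps, strictly decreasing):
  μ^(1)=16; μ^(2)=11/2; μ^(3)=2; μ^(4)=-17/2; μ^(5)=-19

((0, 0, 0, 1, 0); (0, 0, 0, 3, 3); (1, 1, 1, 0, 0); (0, 1, 1, 0, 0); (0, 0, 2, 0, 0))


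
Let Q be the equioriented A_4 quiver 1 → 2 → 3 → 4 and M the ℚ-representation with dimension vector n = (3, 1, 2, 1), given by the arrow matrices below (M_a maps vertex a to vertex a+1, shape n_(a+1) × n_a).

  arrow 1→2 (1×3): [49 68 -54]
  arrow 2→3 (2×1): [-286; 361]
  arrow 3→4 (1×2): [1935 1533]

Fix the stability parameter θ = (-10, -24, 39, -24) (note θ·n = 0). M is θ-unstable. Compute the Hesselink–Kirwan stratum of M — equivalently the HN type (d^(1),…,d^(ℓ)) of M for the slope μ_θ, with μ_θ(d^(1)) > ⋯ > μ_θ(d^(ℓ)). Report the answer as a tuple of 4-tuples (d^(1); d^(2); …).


Barcode: M ≅ I[1,1]^2, I[1,4], I[3,3]. HN layers by μ_θ (4 steps, strictly decreasing):
  μ^(1)=39; μ^(2)=15/2; μ^(3)=-10; μ^(4)=-17

((0, 0, 1, 0); (0, 0, 1, 1); (2, 0, 0, 0); (1, 1, 0, 0))


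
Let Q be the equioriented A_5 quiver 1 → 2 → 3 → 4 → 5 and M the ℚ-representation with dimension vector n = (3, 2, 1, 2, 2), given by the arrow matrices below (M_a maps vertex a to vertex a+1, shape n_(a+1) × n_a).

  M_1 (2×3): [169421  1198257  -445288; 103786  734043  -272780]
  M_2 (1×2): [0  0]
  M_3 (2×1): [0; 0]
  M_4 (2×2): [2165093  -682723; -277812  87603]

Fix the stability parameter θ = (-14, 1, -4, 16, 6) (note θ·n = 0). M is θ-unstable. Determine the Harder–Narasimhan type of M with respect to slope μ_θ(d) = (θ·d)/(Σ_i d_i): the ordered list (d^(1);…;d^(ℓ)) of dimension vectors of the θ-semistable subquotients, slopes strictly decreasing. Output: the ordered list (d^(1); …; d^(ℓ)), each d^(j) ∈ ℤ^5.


Barcode: M ≅ I[1,1], I[1,2]^2, I[3,3], I[4,5]^2. HN layers by μ_θ (4 steps, strictly decreasing):
  μ^(1)=11; μ^(2)=1; μ^(3)=-4; μ^(4)=-14

((0, 0, 0, 2, 2); (0, 2, 0, 0, 0); (0, 0, 1, 0, 0); (3, 0, 0, 0, 0))


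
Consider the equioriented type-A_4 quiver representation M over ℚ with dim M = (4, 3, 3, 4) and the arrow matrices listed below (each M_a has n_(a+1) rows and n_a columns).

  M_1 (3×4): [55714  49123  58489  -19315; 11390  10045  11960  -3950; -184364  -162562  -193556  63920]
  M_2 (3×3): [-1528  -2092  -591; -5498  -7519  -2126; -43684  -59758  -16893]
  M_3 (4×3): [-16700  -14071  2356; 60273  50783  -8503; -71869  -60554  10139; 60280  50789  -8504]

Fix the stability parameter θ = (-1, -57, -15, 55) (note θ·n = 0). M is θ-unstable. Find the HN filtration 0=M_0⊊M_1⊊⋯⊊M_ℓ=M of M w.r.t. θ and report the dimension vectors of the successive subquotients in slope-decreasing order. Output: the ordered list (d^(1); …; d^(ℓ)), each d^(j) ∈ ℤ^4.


Interval decomposition of M: I[1,1]^2, I[1,2], I[1,4], I[2,3], I[3,4], I[4,4]^2.
HN type (ℓ=5): μ^(1)=55; μ^(2)=-1; μ^(3)=-15; μ^(4)=-29; μ^(5)=-57

((0, 0, 0, 4); (2, 0, 0, 0); (0, 0, 3, 0); (2, 2, 0, 0); (0, 1, 0, 0))


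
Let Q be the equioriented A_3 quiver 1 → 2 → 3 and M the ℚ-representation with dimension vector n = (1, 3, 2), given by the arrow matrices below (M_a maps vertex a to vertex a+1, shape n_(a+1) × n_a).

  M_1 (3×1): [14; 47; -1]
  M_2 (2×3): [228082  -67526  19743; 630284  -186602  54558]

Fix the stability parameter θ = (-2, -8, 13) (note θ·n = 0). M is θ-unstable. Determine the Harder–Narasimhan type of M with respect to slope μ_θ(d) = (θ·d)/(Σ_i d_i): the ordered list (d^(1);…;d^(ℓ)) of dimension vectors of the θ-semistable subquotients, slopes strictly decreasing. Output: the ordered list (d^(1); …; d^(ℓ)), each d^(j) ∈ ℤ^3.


Barcode: M ≅ I[1,3], I[2,2], I[2,3]. HN layers by μ_θ (3 steps, strictly decreasing):
  μ^(1)=13; μ^(2)=-5; μ^(3)=-8

((0, 0, 2); (1, 1, 0); (0, 2, 0))


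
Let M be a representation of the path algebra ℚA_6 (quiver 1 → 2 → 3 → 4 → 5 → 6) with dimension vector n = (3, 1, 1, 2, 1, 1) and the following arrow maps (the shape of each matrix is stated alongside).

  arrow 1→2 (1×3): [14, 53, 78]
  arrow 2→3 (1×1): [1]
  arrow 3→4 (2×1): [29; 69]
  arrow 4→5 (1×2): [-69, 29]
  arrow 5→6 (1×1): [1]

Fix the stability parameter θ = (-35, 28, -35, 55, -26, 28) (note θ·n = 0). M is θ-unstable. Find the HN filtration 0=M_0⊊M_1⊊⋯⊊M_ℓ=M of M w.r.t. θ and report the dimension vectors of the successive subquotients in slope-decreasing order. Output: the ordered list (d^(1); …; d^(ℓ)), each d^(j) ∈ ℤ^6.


Via rank(M_{q-1}∘⋯∘M_p): M ≅ I[1,1]^2, I[1,4], I[4,6].
μ_θ-semistable layers: μ^(1)=55; μ^(2)=28; μ^(3)=29/2; μ^(4)=-7/2; μ^(5)=-35

((0, 0, 0, 1, 0, 0); (0, 0, 0, 0, 0, 1); (0, 0, 0, 1, 1, 0); (0, 1, 1, 0, 0, 0); (3, 0, 0, 0, 0, 0))


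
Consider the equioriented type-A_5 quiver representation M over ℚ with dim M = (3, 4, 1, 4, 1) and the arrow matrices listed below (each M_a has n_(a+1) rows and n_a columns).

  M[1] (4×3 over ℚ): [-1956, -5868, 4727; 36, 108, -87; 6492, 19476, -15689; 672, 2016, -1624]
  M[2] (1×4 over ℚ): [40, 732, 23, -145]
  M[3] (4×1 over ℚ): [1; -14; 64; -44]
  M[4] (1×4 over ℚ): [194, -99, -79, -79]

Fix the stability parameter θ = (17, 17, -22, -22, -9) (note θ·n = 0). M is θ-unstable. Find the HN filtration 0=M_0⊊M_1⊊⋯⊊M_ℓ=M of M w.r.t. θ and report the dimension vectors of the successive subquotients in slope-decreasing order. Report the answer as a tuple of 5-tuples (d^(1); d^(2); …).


Barcode: M ≅ I[1,1]^2, I[1,4], I[2,2]^3, I[4,4]^2, I[4,5]. HN layers by μ_θ (4 steps, strictly decreasing):
  μ^(1)=17; μ^(2)=-5/2; μ^(3)=-9; μ^(4)=-22

((2, 3, 0, 0, 0); (1, 1, 1, 1, 0); (0, 0, 0, 0, 1); (0, 0, 0, 3, 0))


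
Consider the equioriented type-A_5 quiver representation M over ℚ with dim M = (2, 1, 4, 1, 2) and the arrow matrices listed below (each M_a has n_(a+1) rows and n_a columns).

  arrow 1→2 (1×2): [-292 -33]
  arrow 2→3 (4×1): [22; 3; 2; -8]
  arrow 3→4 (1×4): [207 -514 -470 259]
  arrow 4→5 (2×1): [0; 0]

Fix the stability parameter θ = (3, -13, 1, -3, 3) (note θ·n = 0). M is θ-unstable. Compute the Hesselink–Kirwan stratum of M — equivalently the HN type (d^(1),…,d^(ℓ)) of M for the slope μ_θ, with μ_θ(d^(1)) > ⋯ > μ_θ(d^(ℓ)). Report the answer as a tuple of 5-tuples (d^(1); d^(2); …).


Barcode: M ≅ I[1,1], I[1,3], I[3,3]^2, I[3,4], I[5,5]^2. HN layers by μ_θ (4 steps, strictly decreasing):
  μ^(1)=3; μ^(2)=1; μ^(3)=-1; μ^(4)=-5

((1, 0, 0, 0, 2); (0, 0, 3, 0, 0); (0, 0, 1, 1, 0); (1, 1, 0, 0, 0))


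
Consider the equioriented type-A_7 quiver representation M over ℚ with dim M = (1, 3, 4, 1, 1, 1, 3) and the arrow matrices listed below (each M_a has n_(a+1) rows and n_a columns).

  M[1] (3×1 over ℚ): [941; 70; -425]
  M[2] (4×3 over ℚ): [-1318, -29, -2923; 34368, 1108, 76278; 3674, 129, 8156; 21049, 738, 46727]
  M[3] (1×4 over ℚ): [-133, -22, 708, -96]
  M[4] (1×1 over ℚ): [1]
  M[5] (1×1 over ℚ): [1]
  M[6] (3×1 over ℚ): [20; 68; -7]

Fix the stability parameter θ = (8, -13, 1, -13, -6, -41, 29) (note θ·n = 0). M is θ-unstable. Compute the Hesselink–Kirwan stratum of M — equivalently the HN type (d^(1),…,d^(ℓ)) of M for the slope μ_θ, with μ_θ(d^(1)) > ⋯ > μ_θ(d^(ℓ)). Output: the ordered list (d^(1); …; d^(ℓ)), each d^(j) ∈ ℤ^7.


Via rank(M_{q-1}∘⋯∘M_p): M ≅ I[1,7], I[2,3]^2, I[3,3], I[7,7]^2.
μ_θ-semistable layers: μ^(1)=29; μ^(2)=1; μ^(3)=-32/3; μ^(4)=-13

((0, 0, 0, 0, 0, 0, 3); (0, 0, 3, 0, 0, 0, 0); (1, 1, 1, 1, 1, 1, 0); (0, 2, 0, 0, 0, 0, 0))


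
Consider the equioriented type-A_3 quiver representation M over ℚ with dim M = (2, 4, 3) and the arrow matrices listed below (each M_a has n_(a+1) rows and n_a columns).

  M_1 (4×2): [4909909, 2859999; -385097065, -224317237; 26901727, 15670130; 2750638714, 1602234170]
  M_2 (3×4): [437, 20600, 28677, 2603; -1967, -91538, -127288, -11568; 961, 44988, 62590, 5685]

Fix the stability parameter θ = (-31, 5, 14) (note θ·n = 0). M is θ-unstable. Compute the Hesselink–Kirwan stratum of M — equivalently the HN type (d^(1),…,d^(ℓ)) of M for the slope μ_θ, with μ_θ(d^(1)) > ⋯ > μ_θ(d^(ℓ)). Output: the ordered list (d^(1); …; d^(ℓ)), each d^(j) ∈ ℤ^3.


Interval decomposition of M: I[1,3]^2, I[2,2], I[2,3].
HN type (ℓ=3): μ^(1)=14; μ^(2)=5; μ^(3)=-31

((0, 0, 3); (0, 4, 0); (2, 0, 0))


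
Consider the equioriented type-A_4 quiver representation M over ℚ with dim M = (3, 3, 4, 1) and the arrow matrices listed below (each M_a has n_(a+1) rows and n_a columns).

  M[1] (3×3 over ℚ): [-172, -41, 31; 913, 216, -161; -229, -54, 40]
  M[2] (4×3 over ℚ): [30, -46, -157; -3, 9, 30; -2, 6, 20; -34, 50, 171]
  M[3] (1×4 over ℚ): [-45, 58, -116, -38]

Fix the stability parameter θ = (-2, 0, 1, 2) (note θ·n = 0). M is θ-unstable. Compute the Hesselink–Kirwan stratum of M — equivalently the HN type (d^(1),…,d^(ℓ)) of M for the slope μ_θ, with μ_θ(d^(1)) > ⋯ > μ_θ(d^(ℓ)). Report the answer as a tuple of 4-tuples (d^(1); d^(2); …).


Barcode: M ≅ I[1,2], I[1,3], I[1,4], I[3,3]^2. HN layers by μ_θ (4 steps, strictly decreasing):
  μ^(1)=2; μ^(2)=1; μ^(3)=0; μ^(4)=-2

((0, 0, 0, 1); (0, 0, 4, 0); (0, 3, 0, 0); (3, 0, 0, 0))


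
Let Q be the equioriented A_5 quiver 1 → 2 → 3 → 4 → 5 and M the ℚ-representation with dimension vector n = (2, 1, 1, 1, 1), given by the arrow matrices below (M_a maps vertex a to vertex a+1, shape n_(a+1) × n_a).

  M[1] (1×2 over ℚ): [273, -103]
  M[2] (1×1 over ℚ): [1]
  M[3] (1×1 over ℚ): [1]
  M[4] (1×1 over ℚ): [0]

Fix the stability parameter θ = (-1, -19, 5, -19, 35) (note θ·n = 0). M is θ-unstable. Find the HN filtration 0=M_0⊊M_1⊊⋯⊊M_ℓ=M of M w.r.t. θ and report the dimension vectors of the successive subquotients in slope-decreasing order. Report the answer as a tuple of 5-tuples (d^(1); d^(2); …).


Via rank(M_{q-1}∘⋯∘M_p): M ≅ I[1,1], I[1,4], I[5,5].
μ_θ-semistable layers: μ^(1)=35; μ^(2)=-1; μ^(3)=-7; μ^(4)=-10

((0, 0, 0, 0, 1); (1, 0, 0, 0, 0); (0, 0, 1, 1, 0); (1, 1, 0, 0, 0))
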